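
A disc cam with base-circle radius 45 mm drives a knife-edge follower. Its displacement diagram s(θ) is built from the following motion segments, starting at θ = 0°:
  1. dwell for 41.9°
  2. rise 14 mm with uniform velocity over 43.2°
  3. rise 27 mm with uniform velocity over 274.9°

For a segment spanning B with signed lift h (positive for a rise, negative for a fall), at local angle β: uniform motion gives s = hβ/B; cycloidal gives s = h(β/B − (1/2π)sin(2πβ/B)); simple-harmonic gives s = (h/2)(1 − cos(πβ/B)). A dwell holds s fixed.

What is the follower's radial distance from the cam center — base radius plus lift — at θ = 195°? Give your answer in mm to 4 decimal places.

seg 1 [0°–41.9°] dwell: s stays 0.0000
seg 2 [41.9°–85.1°] uniform, h=14: full span → s += 14 → s = 14.0000
seg 3 [85.1°–360°] uniform, h=27: θ=195° here. β=109.9, B=274.9. 27·109.9/274.9 = 10.7941 → s = 24.7941
radial distance = base radius + s = 45 + 24.7941 = 69.7941

69.7941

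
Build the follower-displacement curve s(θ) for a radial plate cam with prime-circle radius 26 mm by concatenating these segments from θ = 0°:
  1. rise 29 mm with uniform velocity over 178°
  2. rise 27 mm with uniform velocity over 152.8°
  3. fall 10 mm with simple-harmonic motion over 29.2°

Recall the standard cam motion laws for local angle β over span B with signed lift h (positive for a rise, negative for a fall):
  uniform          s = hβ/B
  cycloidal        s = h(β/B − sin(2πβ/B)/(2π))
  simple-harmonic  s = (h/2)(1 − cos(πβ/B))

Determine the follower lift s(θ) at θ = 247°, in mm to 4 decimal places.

seg 1 [0°–178°] uniform, h=29: full span → s += 29 → s = 29.0000
seg 2 [178°–330.8°] uniform, h=27: θ=247° here. β=69, B=152.8. 27·69/152.8 = 12.1924 → s = 41.1924

41.1924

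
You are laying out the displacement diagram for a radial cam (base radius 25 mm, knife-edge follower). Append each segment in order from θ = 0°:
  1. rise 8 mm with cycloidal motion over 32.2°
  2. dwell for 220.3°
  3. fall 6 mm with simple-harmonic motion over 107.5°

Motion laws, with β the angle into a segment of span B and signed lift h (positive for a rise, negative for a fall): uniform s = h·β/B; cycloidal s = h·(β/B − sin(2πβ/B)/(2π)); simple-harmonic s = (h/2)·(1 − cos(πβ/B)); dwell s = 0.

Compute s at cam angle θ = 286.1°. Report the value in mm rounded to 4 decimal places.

seg 1 [0°–32.2°] cycloidal, h=8: full span → s += 8 → s = 8.0000
seg 2 [32.2°–252.5°] dwell: s stays 8.0000
seg 3 [252.5°–360°] simple-harmonic, h=-6: θ=286.1° here. β=33.6, B=107.5. -6/2·(1 − cos(π·0.3126)) = -1.3337 → s = 6.6663

6.6663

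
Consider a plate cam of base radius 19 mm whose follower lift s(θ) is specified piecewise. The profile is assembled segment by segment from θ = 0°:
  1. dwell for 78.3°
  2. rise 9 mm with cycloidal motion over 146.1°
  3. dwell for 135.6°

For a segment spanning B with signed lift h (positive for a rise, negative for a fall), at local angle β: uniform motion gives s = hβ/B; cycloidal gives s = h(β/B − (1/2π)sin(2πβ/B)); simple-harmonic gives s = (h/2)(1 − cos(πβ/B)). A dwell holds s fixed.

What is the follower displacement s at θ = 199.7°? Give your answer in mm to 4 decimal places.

seg 1 [0°–78.3°] dwell: s stays 0.0000
seg 2 [78.3°–224.4°] cycloidal, h=9: θ=199.7° here. β=121.4, B=146.1. 9·(0.8309 − sin(2π·0.8309)/(2π)) = 8.7296 → s = 8.7296

8.7296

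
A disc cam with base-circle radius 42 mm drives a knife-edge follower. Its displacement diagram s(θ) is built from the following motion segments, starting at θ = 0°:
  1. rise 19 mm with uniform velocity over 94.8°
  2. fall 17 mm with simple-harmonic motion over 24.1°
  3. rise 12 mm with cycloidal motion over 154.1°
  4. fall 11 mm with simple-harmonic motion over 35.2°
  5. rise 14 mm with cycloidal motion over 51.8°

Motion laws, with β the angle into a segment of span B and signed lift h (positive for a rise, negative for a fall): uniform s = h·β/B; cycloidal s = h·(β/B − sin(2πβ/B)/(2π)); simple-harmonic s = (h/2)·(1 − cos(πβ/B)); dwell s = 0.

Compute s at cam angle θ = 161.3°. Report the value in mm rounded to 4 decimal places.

seg 1 [0°–94.8°] uniform, h=19: full span → s += 19 → s = 19.0000
seg 2 [94.8°–118.9°] simple-harmonic, h=-17: full span → s += -17 → s = 2.0000
seg 3 [118.9°–273°] cycloidal, h=12: θ=161.3° here. β=42.4, B=154.1. 12·(0.2751 − sin(2π·0.2751)/(2π)) = 1.4157 → s = 3.4157

3.4157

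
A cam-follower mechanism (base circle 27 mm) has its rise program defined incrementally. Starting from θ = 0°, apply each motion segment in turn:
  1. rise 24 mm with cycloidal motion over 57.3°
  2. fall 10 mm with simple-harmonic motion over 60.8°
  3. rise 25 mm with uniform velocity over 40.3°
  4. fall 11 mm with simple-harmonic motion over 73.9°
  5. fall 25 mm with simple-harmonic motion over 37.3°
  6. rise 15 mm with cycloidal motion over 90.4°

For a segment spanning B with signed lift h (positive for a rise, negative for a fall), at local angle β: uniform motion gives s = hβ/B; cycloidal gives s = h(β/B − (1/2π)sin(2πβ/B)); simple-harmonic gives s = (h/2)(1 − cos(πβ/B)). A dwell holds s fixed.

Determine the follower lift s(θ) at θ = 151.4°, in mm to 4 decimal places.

seg 1 [0°–57.3°] cycloidal, h=24: full span → s += 24 → s = 24.0000
seg 2 [57.3°–118.1°] simple-harmonic, h=-10: full span → s += -10 → s = 14.0000
seg 3 [118.1°–158.4°] uniform, h=25: θ=151.4° here. β=33.3, B=40.3. 25·33.3/40.3 = 20.6576 → s = 34.6576

34.6576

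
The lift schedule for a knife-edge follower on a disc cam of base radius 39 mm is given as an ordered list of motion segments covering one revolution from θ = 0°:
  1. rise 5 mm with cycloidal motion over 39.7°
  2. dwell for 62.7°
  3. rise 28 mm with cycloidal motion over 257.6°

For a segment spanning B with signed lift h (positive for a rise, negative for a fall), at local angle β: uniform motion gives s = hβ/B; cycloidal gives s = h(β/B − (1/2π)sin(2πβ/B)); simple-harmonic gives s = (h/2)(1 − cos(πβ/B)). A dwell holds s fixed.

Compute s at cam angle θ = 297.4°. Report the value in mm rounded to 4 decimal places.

seg 1 [0°–39.7°] cycloidal, h=5: full span → s += 5 → s = 5.0000
seg 2 [39.7°–102.4°] dwell: s stays 5.0000
seg 3 [102.4°–360°] cycloidal, h=28: θ=297.4° here. β=195, B=257.6. 28·(0.7570 − sin(2π·0.7570)/(2π)) = 25.6477 → s = 30.6477

30.6477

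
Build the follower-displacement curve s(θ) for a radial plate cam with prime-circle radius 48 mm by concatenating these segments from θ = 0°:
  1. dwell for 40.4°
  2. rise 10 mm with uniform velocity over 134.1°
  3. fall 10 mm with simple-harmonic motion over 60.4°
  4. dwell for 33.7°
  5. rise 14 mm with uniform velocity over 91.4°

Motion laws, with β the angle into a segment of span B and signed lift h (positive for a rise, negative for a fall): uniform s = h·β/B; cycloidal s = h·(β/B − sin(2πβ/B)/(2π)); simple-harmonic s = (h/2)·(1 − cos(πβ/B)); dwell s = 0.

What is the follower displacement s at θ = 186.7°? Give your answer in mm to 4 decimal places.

seg 1 [0°–40.4°] dwell: s stays 0.0000
seg 2 [40.4°–174.5°] uniform, h=10: full span → s += 10 → s = 10.0000
seg 3 [174.5°–234.9°] simple-harmonic, h=-10: θ=186.7° here. β=12.2, B=60.4. -10/2·(1 − cos(π·0.2020)) = -0.9733 → s = 9.0267

9.0267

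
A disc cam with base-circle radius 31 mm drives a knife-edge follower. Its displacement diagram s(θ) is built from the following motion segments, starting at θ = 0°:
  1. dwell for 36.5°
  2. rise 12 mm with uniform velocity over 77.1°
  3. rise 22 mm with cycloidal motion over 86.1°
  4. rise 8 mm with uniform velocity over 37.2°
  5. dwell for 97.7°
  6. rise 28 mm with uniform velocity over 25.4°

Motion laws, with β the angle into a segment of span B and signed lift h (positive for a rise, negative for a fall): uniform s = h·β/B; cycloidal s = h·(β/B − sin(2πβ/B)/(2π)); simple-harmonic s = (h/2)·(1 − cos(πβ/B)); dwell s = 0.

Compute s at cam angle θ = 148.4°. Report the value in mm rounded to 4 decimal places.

seg 1 [0°–36.5°] dwell: s stays 0.0000
seg 2 [36.5°–113.6°] uniform, h=12: full span → s += 12 → s = 12.0000
seg 3 [113.6°–199.7°] cycloidal, h=22: θ=148.4° here. β=34.8, B=86.1. 22·(0.4042 − sin(2π·0.4042)/(2π)) = 6.9090 → s = 18.9090

18.9090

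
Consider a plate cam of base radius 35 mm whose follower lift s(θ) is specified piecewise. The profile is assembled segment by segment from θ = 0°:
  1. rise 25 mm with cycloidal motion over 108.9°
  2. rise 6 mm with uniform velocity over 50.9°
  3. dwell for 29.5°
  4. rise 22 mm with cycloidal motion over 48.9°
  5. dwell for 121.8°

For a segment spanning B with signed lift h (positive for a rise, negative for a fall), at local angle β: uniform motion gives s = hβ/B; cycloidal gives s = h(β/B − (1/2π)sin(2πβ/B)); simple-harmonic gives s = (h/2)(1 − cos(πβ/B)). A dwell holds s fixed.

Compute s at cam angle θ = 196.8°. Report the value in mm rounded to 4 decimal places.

seg 1 [0°–108.9°] cycloidal, h=25: full span → s += 25 → s = 25.0000
seg 2 [108.9°–159.8°] uniform, h=6: full span → s += 6 → s = 31.0000
seg 3 [159.8°–189.3°] dwell: s stays 31.0000
seg 4 [189.3°–238.2°] cycloidal, h=22: θ=196.8° here. β=7.5, B=48.9. 22·(0.1534 − sin(2π·0.1534)/(2π)) = 0.4985 → s = 31.4985

31.4985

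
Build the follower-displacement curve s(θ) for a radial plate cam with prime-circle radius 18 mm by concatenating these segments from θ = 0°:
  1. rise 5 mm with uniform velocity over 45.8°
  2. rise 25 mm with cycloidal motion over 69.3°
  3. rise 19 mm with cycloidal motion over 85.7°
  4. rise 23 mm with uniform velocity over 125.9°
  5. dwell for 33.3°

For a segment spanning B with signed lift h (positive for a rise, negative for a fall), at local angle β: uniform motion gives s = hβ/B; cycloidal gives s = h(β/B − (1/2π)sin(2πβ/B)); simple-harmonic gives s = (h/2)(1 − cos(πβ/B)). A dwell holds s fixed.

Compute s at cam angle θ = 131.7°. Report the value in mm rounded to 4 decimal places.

seg 1 [0°–45.8°] uniform, h=5: full span → s += 5 → s = 5.0000
seg 2 [45.8°–115.1°] cycloidal, h=25: full span → s += 25 → s = 30.0000
seg 3 [115.1°–200.8°] cycloidal, h=19: θ=131.7° here. β=16.6, B=85.7. 19·(0.1937 − sin(2π·0.1937)/(2π)) = 0.8436 → s = 30.8436

30.8436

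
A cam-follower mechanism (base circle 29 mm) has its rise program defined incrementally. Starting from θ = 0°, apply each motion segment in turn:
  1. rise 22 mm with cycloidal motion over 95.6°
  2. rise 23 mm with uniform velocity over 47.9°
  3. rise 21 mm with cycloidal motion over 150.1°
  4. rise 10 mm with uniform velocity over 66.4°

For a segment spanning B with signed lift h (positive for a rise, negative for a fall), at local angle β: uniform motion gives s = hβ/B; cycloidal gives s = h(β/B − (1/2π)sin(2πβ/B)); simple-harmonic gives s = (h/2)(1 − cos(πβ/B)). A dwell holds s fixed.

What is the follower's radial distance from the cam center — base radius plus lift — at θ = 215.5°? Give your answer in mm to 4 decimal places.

seg 1 [0°–95.6°] cycloidal, h=22: full span → s += 22 → s = 22.0000
seg 2 [95.6°–143.5°] uniform, h=23: full span → s += 23 → s = 45.0000
seg 3 [143.5°–293.6°] cycloidal, h=21: θ=215.5° here. β=72, B=150.1. 21·(0.4797 − sin(2π·0.4797)/(2π)) = 9.6477 → s = 54.6477
radial distance = base radius + s = 29 + 54.6477 = 83.6477

83.6477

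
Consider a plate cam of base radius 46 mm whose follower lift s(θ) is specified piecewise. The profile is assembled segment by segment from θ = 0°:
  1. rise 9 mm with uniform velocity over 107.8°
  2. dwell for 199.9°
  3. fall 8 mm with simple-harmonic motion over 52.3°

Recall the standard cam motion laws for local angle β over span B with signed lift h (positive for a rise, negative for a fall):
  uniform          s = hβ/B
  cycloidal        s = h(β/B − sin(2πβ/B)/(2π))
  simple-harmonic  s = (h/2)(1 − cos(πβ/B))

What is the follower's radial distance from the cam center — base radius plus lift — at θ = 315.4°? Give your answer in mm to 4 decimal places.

seg 1 [0°–107.8°] uniform, h=9: full span → s += 9 → s = 9.0000
seg 2 [107.8°–307.7°] dwell: s stays 9.0000
seg 3 [307.7°–360°] simple-harmonic, h=-8: θ=315.4° here. β=7.7, B=52.3. -8/2·(1 − cos(π·0.1472)) = -0.4203 → s = 8.5797
radial distance = base radius + s = 46 + 8.5797 = 54.5797

54.5797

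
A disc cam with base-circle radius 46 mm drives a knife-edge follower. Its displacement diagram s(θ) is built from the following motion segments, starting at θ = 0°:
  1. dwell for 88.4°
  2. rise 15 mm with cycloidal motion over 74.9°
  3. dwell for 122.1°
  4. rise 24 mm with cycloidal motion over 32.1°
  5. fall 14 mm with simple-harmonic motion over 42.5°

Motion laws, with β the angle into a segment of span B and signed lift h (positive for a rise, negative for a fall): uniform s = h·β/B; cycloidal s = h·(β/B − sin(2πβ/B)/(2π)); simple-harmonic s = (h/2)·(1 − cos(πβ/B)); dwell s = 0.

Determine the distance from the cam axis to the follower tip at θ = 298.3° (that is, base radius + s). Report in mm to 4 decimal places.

seg 1 [0°–88.4°] dwell: s stays 0.0000
seg 2 [88.4°–163.3°] cycloidal, h=15: full span → s += 15 → s = 15.0000
seg 3 [163.3°–285.4°] dwell: s stays 15.0000
seg 4 [285.4°–317.5°] cycloidal, h=24: θ=298.3° here. β=12.9, B=32.1. 24·(0.4019 − sin(2π·0.4019)/(2π)) = 7.4361 → s = 22.4361
radial distance = base radius + s = 46 + 22.4361 = 68.4361

68.4361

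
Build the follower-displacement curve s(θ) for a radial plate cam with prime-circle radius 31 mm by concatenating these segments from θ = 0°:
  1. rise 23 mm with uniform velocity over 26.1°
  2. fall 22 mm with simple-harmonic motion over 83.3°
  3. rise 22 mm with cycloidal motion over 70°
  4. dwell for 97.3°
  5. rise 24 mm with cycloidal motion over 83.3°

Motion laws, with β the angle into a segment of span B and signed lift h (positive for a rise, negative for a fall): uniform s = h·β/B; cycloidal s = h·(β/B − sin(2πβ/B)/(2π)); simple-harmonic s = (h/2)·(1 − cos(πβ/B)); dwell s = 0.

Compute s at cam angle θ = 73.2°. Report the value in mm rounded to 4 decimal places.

seg 1 [0°–26.1°] uniform, h=23: full span → s += 23 → s = 23.0000
seg 2 [26.1°–109.4°] simple-harmonic, h=-22: θ=73.2° here. β=47.1, B=83.3. -22/2·(1 − cos(π·0.5654)) = -13.2451 → s = 9.7549

9.7549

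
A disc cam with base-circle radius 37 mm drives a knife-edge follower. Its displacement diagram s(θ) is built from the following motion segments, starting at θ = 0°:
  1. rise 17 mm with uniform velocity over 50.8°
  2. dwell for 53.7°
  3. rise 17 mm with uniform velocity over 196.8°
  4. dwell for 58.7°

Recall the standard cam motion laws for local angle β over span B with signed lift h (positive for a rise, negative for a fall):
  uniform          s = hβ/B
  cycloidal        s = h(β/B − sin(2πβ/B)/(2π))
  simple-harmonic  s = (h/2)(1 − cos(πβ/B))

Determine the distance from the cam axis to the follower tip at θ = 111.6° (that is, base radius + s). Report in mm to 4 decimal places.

seg 1 [0°–50.8°] uniform, h=17: full span → s += 17 → s = 17.0000
seg 2 [50.8°–104.5°] dwell: s stays 17.0000
seg 3 [104.5°–301.3°] uniform, h=17: θ=111.6° here. β=7.1, B=196.8. 17·7.1/196.8 = 0.6133 → s = 17.6133
radial distance = base radius + s = 37 + 17.6133 = 54.6133

54.6133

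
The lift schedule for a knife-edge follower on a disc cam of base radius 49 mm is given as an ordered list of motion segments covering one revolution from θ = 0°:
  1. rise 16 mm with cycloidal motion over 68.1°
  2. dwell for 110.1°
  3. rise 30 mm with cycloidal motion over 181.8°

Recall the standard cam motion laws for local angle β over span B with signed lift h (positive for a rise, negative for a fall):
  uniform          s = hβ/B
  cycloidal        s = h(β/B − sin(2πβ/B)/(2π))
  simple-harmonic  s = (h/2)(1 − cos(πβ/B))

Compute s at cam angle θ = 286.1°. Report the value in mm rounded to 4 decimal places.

seg 1 [0°–68.1°] cycloidal, h=16: full span → s += 16 → s = 16.0000
seg 2 [68.1°–178.2°] dwell: s stays 16.0000
seg 3 [178.2°–360°] cycloidal, h=30: θ=286.1° here. β=107.9, B=181.8. 30·(0.5935 − sin(2π·0.5935)/(2π)) = 20.4519 → s = 36.4519

36.4519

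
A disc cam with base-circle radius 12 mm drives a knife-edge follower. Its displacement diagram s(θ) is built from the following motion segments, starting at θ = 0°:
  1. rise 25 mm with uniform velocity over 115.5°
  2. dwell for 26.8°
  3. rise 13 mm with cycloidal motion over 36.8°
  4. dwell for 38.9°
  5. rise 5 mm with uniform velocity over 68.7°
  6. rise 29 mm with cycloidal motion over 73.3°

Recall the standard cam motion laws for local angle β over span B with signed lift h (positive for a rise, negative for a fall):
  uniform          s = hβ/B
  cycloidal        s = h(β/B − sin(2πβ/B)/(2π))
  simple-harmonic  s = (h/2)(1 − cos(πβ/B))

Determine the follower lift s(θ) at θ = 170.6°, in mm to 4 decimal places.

seg 1 [0°–115.5°] uniform, h=25: full span → s += 25 → s = 25.0000
seg 2 [115.5°–142.3°] dwell: s stays 25.0000
seg 3 [142.3°–179.1°] cycloidal, h=13: θ=170.6° here. β=28.3, B=36.8. 13·(0.7690 − sin(2π·0.7690)/(2π)) = 12.0515 → s = 37.0515

37.0515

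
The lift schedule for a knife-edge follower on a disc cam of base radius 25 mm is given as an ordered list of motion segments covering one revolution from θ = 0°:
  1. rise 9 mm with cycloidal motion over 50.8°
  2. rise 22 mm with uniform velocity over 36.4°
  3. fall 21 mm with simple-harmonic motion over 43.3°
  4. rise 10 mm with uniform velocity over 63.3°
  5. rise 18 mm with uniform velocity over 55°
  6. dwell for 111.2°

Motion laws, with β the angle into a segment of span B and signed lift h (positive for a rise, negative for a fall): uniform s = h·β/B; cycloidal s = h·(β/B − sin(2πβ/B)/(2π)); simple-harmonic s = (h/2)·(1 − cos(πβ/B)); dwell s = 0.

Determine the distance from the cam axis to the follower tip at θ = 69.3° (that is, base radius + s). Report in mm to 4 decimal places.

seg 1 [0°–50.8°] cycloidal, h=9: full span → s += 9 → s = 9.0000
seg 2 [50.8°–87.2°] uniform, h=22: θ=69.3° here. β=18.5, B=36.4. 22·18.5/36.4 = 11.1813 → s = 20.1813
radial distance = base radius + s = 25 + 20.1813 = 45.1813

45.1813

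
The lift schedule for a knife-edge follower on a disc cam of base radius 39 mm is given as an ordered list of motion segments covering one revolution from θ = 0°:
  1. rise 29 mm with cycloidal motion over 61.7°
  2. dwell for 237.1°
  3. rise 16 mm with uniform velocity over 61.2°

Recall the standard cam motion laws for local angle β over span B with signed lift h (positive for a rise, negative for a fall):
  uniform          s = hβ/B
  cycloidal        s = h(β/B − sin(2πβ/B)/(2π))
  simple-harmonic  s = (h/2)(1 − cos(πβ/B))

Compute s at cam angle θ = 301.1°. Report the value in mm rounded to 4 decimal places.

seg 1 [0°–61.7°] cycloidal, h=29: full span → s += 29 → s = 29.0000
seg 2 [61.7°–298.8°] dwell: s stays 29.0000
seg 3 [298.8°–360°] uniform, h=16: θ=301.1° here. β=2.3, B=61.2. 16·2.3/61.2 = 0.6013 → s = 29.6013

29.6013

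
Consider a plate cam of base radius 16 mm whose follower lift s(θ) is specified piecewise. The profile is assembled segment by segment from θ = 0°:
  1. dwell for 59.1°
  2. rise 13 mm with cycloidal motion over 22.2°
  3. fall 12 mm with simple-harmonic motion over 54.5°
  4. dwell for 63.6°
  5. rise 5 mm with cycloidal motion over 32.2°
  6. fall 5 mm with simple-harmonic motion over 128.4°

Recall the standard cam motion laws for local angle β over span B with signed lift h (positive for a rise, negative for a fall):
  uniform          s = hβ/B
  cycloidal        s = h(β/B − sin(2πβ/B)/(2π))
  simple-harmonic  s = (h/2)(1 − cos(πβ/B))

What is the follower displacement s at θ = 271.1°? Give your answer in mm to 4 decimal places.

seg 1 [0°–59.1°] dwell: s stays 0.0000
seg 2 [59.1°–81.3°] cycloidal, h=13: full span → s += 13 → s = 13.0000
seg 3 [81.3°–135.8°] simple-harmonic, h=-12: full span → s += -12 → s = 1.0000
seg 4 [135.8°–199.4°] dwell: s stays 1.0000
seg 5 [199.4°–231.6°] cycloidal, h=5: full span → s += 5 → s = 6.0000
seg 6 [231.6°–360°] simple-harmonic, h=-5: θ=271.1° here. β=39.5, B=128.4. -5/2·(1 − cos(π·0.3076)) = -1.0795 → s = 4.9205

4.9205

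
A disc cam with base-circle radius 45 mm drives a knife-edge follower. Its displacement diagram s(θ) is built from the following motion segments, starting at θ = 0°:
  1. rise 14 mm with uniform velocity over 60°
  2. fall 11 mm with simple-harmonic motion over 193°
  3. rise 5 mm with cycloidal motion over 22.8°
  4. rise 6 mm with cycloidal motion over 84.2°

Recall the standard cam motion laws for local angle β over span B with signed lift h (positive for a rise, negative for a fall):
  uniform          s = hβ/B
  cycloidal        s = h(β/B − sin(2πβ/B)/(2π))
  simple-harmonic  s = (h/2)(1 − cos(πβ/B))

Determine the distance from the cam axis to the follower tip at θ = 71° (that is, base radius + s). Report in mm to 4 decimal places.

seg 1 [0°–60°] uniform, h=14: full span → s += 14 → s = 14.0000
seg 2 [60°–253°] simple-harmonic, h=-11: θ=71° here. β=11, B=193. -11/2·(1 − cos(π·0.0570)) = -0.0879 → s = 13.9121
radial distance = base radius + s = 45 + 13.9121 = 58.9121

58.9121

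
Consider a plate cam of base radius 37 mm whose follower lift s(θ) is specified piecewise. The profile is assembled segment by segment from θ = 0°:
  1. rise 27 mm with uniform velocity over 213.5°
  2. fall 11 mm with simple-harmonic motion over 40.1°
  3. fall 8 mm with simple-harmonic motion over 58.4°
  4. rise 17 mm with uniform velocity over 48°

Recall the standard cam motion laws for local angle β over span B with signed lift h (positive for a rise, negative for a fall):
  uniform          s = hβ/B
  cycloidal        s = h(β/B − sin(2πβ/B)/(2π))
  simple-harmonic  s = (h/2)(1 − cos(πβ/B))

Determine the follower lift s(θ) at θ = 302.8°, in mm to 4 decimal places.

seg 1 [0°–213.5°] uniform, h=27: full span → s += 27 → s = 27.0000
seg 2 [213.5°–253.6°] simple-harmonic, h=-11: full span → s += -11 → s = 16.0000
seg 3 [253.6°–312°] simple-harmonic, h=-8: θ=302.8° here. β=49.2, B=58.4. -8/2·(1 − cos(π·0.8425)) = -7.5200 → s = 8.4800

8.4800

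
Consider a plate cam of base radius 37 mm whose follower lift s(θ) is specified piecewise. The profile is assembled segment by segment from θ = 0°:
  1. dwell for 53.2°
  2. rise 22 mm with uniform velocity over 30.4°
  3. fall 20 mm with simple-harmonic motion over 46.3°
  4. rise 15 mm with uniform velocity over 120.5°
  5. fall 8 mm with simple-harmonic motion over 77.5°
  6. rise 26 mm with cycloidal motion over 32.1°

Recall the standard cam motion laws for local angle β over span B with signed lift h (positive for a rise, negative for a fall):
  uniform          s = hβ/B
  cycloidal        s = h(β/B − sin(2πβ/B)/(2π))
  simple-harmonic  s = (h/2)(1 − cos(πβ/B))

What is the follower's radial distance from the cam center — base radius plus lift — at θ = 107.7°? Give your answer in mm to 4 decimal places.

seg 1 [0°–53.2°] dwell: s stays 0.0000
seg 2 [53.2°–83.6°] uniform, h=22: full span → s += 22 → s = 22.0000
seg 3 [83.6°–129.9°] simple-harmonic, h=-20: θ=107.7° here. β=24.1, B=46.3. -20/2·(1 − cos(π·0.5205)) = -10.6442 → s = 11.3558
radial distance = base radius + s = 37 + 11.3558 = 48.3558

48.3558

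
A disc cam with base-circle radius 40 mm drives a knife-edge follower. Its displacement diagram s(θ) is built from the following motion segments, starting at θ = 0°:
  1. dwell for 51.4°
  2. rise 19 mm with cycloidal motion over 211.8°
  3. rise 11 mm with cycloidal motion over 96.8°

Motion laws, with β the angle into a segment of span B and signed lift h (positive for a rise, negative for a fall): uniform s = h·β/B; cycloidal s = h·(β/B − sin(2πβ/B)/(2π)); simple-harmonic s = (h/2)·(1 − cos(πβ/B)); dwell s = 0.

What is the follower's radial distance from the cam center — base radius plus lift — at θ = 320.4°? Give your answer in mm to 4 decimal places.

seg 1 [0°–51.4°] dwell: s stays 0.0000
seg 2 [51.4°–263.2°] cycloidal, h=19: full span → s += 19 → s = 19.0000
seg 3 [263.2°–360°] cycloidal, h=11: θ=320.4° here. β=57.2, B=96.8. 11·(0.5909 − sin(2π·0.5909)/(2π)) = 7.4465 → s = 26.4465
radial distance = base radius + s = 40 + 26.4465 = 66.4465

66.4465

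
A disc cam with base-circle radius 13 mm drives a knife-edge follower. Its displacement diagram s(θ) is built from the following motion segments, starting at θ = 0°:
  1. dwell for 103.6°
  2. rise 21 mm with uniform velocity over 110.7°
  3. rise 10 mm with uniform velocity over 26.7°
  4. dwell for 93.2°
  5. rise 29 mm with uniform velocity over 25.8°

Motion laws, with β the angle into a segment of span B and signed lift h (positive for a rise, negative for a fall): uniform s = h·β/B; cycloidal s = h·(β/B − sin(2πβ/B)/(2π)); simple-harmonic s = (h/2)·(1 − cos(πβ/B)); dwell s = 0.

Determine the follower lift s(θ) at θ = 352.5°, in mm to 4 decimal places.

seg 1 [0°–103.6°] dwell: s stays 0.0000
seg 2 [103.6°–214.3°] uniform, h=21: full span → s += 21 → s = 21.0000
seg 3 [214.3°–241°] uniform, h=10: full span → s += 10 → s = 31.0000
seg 4 [241°–334.2°] dwell: s stays 31.0000
seg 5 [334.2°–360°] uniform, h=29: θ=352.5° here. β=18.3, B=25.8. 29·18.3/25.8 = 20.5698 → s = 51.5698

51.5698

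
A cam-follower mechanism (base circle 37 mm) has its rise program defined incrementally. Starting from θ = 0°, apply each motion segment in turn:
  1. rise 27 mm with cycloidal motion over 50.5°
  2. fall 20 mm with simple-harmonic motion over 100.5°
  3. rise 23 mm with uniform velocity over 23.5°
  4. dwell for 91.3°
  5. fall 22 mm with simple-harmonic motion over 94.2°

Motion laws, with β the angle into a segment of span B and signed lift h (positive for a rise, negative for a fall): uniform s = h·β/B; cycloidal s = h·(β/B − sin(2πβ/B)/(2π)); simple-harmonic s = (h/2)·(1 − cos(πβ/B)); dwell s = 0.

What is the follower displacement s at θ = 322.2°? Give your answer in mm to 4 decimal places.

seg 1 [0°–50.5°] cycloidal, h=27: full span → s += 27 → s = 27.0000
seg 2 [50.5°–151°] simple-harmonic, h=-20: full span → s += -20 → s = 7.0000
seg 3 [151°–174.5°] uniform, h=23: full span → s += 23 → s = 30.0000
seg 4 [174.5°–265.8°] dwell: s stays 30.0000
seg 5 [265.8°–360°] simple-harmonic, h=-22: θ=322.2° here. β=56.4, B=94.2. -22/2·(1 − cos(π·0.5987)) = -14.3573 → s = 15.6427

15.6427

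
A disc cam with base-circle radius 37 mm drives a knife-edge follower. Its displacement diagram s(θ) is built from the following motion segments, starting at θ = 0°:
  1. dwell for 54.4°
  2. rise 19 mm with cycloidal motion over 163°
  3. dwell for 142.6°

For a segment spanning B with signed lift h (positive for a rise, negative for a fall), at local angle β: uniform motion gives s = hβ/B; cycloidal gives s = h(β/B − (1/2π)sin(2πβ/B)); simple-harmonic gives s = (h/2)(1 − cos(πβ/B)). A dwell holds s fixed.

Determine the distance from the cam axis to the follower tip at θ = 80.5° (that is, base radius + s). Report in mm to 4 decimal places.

seg 1 [0°–54.4°] dwell: s stays 0.0000
seg 2 [54.4°–217.4°] cycloidal, h=19: θ=80.5° here. β=26.1, B=163. 19·(0.1601 − sin(2π·0.1601)/(2π)) = 0.4879 → s = 0.4879
radial distance = base radius + s = 37 + 0.4879 = 37.4879

37.4879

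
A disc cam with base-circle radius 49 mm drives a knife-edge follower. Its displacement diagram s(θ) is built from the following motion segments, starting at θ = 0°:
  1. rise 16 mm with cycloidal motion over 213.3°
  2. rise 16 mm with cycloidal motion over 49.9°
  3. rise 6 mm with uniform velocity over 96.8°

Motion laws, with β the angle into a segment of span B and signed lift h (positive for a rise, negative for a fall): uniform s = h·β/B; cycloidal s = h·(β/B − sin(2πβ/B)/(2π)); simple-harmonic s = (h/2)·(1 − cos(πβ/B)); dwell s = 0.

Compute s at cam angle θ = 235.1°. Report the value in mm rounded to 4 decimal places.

seg 1 [0°–213.3°] cycloidal, h=16: full span → s += 16 → s = 16.0000
seg 2 [213.3°–263.2°] cycloidal, h=16: θ=235.1° here. β=21.8, B=49.9. 16·(0.4369 − sin(2π·0.4369)/(2π)) = 6.0062 → s = 22.0062

22.0062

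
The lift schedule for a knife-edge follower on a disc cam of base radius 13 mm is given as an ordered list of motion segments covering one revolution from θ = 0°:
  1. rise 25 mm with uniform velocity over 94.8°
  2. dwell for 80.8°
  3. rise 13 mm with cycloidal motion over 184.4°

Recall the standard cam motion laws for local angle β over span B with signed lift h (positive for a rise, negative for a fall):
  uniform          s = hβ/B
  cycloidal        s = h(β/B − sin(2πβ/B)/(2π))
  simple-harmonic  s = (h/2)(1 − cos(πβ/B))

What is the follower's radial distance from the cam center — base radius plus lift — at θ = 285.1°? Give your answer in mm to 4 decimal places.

seg 1 [0°–94.8°] uniform, h=25: full span → s += 25 → s = 25.0000
seg 2 [94.8°–175.6°] dwell: s stays 25.0000
seg 3 [175.6°–360°] cycloidal, h=13: θ=285.1° here. β=109.5, B=184.4. 13·(0.5938 − sin(2π·0.5938)/(2π)) = 8.8698 → s = 33.8698
radial distance = base radius + s = 13 + 33.8698 = 46.8698

46.8698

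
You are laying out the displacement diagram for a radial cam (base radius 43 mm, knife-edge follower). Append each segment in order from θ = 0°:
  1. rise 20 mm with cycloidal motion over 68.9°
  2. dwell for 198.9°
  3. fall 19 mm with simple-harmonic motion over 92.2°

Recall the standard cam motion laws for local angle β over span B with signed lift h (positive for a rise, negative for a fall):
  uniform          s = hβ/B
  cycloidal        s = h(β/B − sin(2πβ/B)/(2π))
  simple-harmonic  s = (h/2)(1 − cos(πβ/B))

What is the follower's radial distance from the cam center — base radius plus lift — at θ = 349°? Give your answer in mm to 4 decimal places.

seg 1 [0°–68.9°] cycloidal, h=20: full span → s += 20 → s = 20.0000
seg 2 [68.9°–267.8°] dwell: s stays 20.0000
seg 3 [267.8°–360°] simple-harmonic, h=-19: θ=349° here. β=81.2, B=92.2. -19/2·(1 − cos(π·0.8807)) = -18.3405 → s = 1.6595
radial distance = base radius + s = 43 + 1.6595 = 44.6595

44.6595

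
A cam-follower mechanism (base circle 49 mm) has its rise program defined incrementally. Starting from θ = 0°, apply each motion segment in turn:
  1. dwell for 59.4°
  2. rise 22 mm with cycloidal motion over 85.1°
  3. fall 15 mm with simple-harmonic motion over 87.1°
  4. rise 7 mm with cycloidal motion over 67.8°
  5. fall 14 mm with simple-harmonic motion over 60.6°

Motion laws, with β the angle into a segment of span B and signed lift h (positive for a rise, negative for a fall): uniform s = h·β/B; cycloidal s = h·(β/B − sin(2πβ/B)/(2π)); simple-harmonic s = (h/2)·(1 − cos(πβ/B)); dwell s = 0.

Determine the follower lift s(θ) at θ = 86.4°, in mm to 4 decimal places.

seg 1 [0°–59.4°] dwell: s stays 0.0000
seg 2 [59.4°–144.5°] cycloidal, h=22: θ=86.4° here. β=27, B=85.1. 22·(0.3173 − sin(2π·0.3173)/(2π)) = 3.7868 → s = 3.7868

3.7868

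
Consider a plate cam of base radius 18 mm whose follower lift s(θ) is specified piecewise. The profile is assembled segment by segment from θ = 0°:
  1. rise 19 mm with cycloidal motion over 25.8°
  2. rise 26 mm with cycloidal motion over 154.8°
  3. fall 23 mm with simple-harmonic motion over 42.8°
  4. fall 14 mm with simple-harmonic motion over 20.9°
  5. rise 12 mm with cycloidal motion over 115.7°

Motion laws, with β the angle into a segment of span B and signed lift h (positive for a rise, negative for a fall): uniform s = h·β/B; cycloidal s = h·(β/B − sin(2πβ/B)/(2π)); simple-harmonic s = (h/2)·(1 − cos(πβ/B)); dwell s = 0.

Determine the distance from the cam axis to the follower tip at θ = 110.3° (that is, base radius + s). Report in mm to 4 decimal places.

seg 1 [0°–25.8°] cycloidal, h=19: full span → s += 19 → s = 19.0000
seg 2 [25.8°–180.6°] cycloidal, h=26: θ=110.3° here. β=84.5, B=154.8. 26·(0.5459 − sin(2π·0.5459)/(2π)) = 15.3686 → s = 34.3686
radial distance = base radius + s = 18 + 34.3686 = 52.3686

52.3686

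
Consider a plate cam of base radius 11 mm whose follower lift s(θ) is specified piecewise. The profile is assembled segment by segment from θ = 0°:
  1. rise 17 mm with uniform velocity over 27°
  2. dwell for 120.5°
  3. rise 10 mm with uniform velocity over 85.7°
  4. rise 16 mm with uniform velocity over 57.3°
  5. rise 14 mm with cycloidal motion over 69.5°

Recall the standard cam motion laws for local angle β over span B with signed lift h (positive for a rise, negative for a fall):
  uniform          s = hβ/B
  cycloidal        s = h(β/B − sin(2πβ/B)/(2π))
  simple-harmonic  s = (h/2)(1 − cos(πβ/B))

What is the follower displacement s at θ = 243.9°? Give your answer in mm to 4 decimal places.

seg 1 [0°–27°] uniform, h=17: full span → s += 17 → s = 17.0000
seg 2 [27°–147.5°] dwell: s stays 17.0000
seg 3 [147.5°–233.2°] uniform, h=10: full span → s += 10 → s = 27.0000
seg 4 [233.2°–290.5°] uniform, h=16: θ=243.9° here. β=10.7, B=57.3. 16·10.7/57.3 = 2.9878 → s = 29.9878

29.9878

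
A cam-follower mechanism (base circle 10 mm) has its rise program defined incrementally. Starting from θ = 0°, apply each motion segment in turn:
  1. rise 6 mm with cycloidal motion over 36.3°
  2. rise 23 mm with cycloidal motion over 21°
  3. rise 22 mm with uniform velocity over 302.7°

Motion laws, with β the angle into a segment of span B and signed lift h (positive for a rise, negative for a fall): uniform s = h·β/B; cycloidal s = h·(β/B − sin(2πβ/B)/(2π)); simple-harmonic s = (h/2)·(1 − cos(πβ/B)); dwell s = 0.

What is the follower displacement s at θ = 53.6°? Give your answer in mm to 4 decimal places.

seg 1 [0°–36.3°] cycloidal, h=6: full span → s += 6 → s = 6.0000
seg 2 [36.3°–57.3°] cycloidal, h=23: θ=53.6° here. β=17.3, B=21. 23·(0.8238 − sin(2π·0.8238)/(2π)) = 22.2215 → s = 28.2215

28.2215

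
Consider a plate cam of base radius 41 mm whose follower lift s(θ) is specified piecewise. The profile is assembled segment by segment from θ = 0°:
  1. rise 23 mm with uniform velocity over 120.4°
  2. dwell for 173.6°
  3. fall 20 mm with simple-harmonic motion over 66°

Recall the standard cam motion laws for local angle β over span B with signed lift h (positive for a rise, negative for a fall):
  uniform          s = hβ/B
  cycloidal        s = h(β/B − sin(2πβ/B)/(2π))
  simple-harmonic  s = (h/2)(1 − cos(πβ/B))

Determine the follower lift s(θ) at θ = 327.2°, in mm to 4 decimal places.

seg 1 [0°–120.4°] uniform, h=23: full span → s += 23 → s = 23.0000
seg 2 [120.4°–294°] dwell: s stays 23.0000
seg 3 [294°–360°] simple-harmonic, h=-20: θ=327.2° here. β=33.2, B=66. -20/2·(1 − cos(π·0.5030)) = -10.0952 → s = 12.9048

12.9048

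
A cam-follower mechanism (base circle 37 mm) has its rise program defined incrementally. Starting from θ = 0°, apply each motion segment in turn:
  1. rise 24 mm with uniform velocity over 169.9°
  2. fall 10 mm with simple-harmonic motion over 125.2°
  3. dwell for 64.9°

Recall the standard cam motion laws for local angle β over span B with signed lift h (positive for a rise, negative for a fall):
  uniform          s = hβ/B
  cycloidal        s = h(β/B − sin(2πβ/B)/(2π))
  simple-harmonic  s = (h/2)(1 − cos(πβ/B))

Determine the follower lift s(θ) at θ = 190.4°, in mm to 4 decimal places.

seg 1 [0°–169.9°] uniform, h=24: full span → s += 24 → s = 24.0000
seg 2 [169.9°–295.1°] simple-harmonic, h=-10: θ=190.4° here. β=20.5, B=125.2. -10/2·(1 − cos(π·0.1637)) = -0.6471 → s = 23.3529

23.3529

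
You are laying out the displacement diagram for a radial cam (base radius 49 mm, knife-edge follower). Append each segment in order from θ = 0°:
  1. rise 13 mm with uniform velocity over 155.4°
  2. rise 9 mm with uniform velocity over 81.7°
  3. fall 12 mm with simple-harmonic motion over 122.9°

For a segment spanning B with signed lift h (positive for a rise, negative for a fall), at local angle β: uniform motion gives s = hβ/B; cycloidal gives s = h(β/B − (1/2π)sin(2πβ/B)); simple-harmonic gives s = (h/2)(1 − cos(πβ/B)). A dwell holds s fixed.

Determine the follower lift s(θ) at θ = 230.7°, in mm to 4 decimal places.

seg 1 [0°–155.4°] uniform, h=13: full span → s += 13 → s = 13.0000
seg 2 [155.4°–237.1°] uniform, h=9: θ=230.7° here. β=75.3, B=81.7. 9·75.3/81.7 = 8.2950 → s = 21.2950

21.2950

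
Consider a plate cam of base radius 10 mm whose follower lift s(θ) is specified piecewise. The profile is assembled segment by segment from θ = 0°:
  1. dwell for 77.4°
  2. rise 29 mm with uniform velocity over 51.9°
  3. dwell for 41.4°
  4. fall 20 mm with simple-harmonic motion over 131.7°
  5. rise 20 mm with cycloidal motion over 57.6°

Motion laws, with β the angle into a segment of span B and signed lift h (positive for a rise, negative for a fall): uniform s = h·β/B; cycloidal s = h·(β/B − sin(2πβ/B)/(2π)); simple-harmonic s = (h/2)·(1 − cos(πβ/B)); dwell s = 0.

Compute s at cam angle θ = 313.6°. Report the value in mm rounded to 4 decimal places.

seg 1 [0°–77.4°] dwell: s stays 0.0000
seg 2 [77.4°–129.3°] uniform, h=29: full span → s += 29 → s = 29.0000
seg 3 [129.3°–170.7°] dwell: s stays 29.0000
seg 4 [170.7°–302.4°] simple-harmonic, h=-20: full span → s += -20 → s = 9.0000
seg 5 [302.4°–360°] cycloidal, h=20: θ=313.6° here. β=11.2, B=57.6. 20·(0.1944 − sin(2π·0.1944)/(2π)) = 0.8978 → s = 9.8978

9.8978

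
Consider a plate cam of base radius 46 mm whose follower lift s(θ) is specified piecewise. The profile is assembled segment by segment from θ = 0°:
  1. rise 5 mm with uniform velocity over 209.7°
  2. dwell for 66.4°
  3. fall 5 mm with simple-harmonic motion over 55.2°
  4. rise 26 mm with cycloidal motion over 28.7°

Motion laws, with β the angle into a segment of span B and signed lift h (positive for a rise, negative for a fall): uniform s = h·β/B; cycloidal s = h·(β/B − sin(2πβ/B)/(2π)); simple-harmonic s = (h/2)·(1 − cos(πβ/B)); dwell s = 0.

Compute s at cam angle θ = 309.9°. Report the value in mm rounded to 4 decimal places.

seg 1 [0°–209.7°] uniform, h=5: full span → s += 5 → s = 5.0000
seg 2 [209.7°–276.1°] dwell: s stays 5.0000
seg 3 [276.1°–331.3°] simple-harmonic, h=-5: θ=309.9° here. β=33.8, B=55.2. -5/2·(1 − cos(π·0.6123)) = -3.3640 → s = 1.6360

1.6360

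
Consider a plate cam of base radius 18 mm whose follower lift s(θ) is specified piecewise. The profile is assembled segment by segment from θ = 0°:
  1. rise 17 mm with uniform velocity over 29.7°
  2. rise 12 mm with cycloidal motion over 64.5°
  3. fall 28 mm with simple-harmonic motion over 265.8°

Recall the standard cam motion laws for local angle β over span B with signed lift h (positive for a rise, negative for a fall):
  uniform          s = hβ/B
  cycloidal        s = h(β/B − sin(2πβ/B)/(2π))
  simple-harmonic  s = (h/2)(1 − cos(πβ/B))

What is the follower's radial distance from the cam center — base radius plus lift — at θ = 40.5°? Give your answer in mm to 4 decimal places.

seg 1 [0°–29.7°] uniform, h=17: full span → s += 17 → s = 17.0000
seg 2 [29.7°–94.2°] cycloidal, h=12: θ=40.5° here. β=10.8, B=64.5. 12·(0.1674 − sin(2π·0.1674)/(2π)) = 0.3507 → s = 17.3507
radial distance = base radius + s = 18 + 17.3507 = 35.3507

35.3507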